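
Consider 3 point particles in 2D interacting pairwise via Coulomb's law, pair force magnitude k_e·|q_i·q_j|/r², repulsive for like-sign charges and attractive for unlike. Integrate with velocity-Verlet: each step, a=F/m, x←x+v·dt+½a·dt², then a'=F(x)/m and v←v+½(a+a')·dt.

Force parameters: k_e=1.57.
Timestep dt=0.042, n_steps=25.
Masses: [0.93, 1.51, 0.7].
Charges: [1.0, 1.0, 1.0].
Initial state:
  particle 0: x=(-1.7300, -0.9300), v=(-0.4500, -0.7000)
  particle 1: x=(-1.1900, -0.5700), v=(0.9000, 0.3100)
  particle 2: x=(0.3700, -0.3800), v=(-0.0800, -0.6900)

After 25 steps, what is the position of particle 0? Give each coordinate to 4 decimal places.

(-2.9305, -2.1073)

step 0: x0=(-1.7300, -0.9300) x1=(-1.1900, -0.5700) x2=(0.3700, -0.3800)
step 1: x0=(-1.7521, -0.9614) x1=(-1.1508, -0.5558) x2=(0.3678, -0.4088)
step 2: x0=(-1.7796, -0.9962) x1=(-1.1094, -0.5398) x2=(0.3682, -0.4372)
step 3: x0=(-1.8114, -1.0337) x1=(-1.0666, -0.5222) x2=(0.3711, -0.4653)
step 4: x0=(-1.8467, -1.0733) x1=(-1.0228, -0.5034) x2=(0.3766, -0.4931)
step 5: x0=(-1.8850, -1.1149) x1=(-0.9784, -0.4835) x2=(0.3850, -0.5207)
step 6: x0=(-1.9259, -1.1579) x1=(-0.9338, -0.4628) x2=(0.3961, -0.5481)
step 7: x0=(-1.9689, -1.2022) x1=(-0.8893, -0.4413) x2=(0.4101, -0.5756)
step 8: x0=(-2.0138, -1.2477) x1=(-0.8449, -0.4191) x2=(0.4271, -0.6031)
step 9: x0=(-2.0603, -1.2941) x1=(-0.8009, -0.3962) x2=(0.4470, -0.6308)
step 10: x0=(-2.1083, -1.3413) x1=(-0.7573, -0.3726) x2=(0.4699, -0.6588)
step 11: x0=(-2.1575, -1.3893) x1=(-0.7144, -0.3484) x2=(0.4958, -0.6872)
step 12: x0=(-2.2079, -1.4379) x1=(-0.6721, -0.3236) x2=(0.5246, -0.7162)
step 13: x0=(-2.2593, -1.4871) x1=(-0.6305, -0.2981) x2=(0.5562, -0.7458)
step 14: x0=(-2.3117, -1.5368) x1=(-0.5896, -0.2719) x2=(0.5906, -0.7762)
step 15: x0=(-2.3649, -1.5870) x1=(-0.5494, -0.2450) x2=(0.6277, -0.8074)
step 16: x0=(-2.4188, -1.6376) x1=(-0.5099, -0.2175) x2=(0.6672, -0.8395)
step 17: x0=(-2.4735, -1.6887) x1=(-0.4710, -0.1893) x2=(0.7091, -0.8726)
step 18: x0=(-2.5288, -1.7400) x1=(-0.4328, -0.1604) x2=(0.7532, -0.9066)
step 19: x0=(-2.5847, -1.7917) x1=(-0.3951, -0.1309) x2=(0.7993, -0.9416)
step 20: x0=(-2.6412, -1.8437) x1=(-0.3580, -0.1007) x2=(0.8473, -0.9776)
step 21: x0=(-2.6982, -1.8960) x1=(-0.3214, -0.0699) x2=(0.8970, -1.0146)
step 22: x0=(-2.7556, -1.9485) x1=(-0.2852, -0.0385) x2=(0.9483, -1.0525)
step 23: x0=(-2.8135, -2.0012) x1=(-0.2494, -0.0065) x2=(1.0011, -1.0913)
step 24: x0=(-2.8718, -2.0542) x1=(-0.2140, 0.0260) x2=(1.0553, -1.1310)
step 25: x0=(-2.9305, -2.1073) x1=(-0.1789, 0.0591) x2=(1.1107, -1.1716)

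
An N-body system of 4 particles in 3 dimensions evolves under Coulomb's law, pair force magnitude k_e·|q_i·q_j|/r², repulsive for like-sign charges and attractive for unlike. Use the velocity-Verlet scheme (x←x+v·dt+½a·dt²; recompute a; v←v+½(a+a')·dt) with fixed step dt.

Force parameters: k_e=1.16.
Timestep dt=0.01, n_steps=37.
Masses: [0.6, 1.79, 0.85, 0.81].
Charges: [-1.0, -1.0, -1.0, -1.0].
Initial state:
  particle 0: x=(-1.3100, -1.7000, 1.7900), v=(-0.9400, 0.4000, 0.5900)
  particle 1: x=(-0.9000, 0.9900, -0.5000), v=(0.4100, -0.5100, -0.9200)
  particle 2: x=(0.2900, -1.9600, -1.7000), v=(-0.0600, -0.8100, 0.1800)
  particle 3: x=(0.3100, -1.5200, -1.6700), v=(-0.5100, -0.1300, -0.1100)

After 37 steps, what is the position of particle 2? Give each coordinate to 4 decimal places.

step 0: x0=(-1.3100, -1.7000, 1.7900) x1=(-0.9000, 0.9900, -0.5000) x2=(0.2900, -1.9600, -1.7000) x3=(0.3100, -1.5200, -1.6700)
step 1: x0=(-1.3194, -1.6960, 1.7959) x1=(-0.8959, 0.9849, -0.5092) x2=(0.2894, -1.9685, -1.6982) x3=(0.3049, -1.5209, -1.6711)
step 2: x0=(-1.3288, -1.6920, 1.8019) x1=(-0.8918, 0.9798, -0.5184) x2=(0.2888, -1.9776, -1.6965) x3=(0.2999, -1.5212, -1.6721)
step 3: x0=(-1.3383, -1.6881, 1.8079) x1=(-0.8877, 0.9748, -0.5276) x2=(0.2881, -1.9874, -1.6948) x3=(0.2949, -1.5208, -1.6732)
step 4: x0=(-1.3477, -1.6841, 1.8139) x1=(-0.8836, 0.9697, -0.5368) x2=(0.2875, -1.9978, -1.6932) x3=(0.2899, -1.5197, -1.6742)
step 5: x0=(-1.3572, -1.6801, 1.8199) x1=(-0.8796, 0.9647, -0.5460) x2=(0.2869, -2.0089, -1.6916) x3=(0.2849, -1.5180, -1.6752)
step 6: x0=(-1.3666, -1.6762, 1.8260) x1=(-0.8755, 0.9597, -0.5552) x2=(0.2862, -2.0205, -1.6901) x3=(0.2799, -1.5157, -1.6762)
step 7: x0=(-1.3761, -1.6723, 1.8321) x1=(-0.8714, 0.9547, -0.5644) x2=(0.2856, -2.0327, -1.6885) x3=(0.2749, -1.5129, -1.6772)
step 8: x0=(-1.3856, -1.6683, 1.8383) x1=(-0.8673, 0.9497, -0.5736) x2=(0.2850, -2.0454, -1.6870) x3=(0.2700, -1.5096, -1.6782)
step 9: x0=(-1.3951, -1.6644, 1.8445) x1=(-0.8633, 0.9447, -0.5827) x2=(0.2845, -2.0585, -1.6855) x3=(0.2650, -1.5058, -1.6792)
step 10: x0=(-1.4046, -1.6605, 1.8507) x1=(-0.8592, 0.9397, -0.5919) x2=(0.2839, -2.0722, -1.6841) x3=(0.2600, -1.5015, -1.6802)
step 11: x0=(-1.4142, -1.6567, 1.8569) x1=(-0.8552, 0.9348, -0.6011) x2=(0.2834, -2.0862, -1.6826) x3=(0.2550, -1.4968, -1.6813)
step 12: x0=(-1.4237, -1.6528, 1.8632) x1=(-0.8511, 0.9299, -0.6103) x2=(0.2829, -2.1007, -1.6811) x3=(0.2500, -1.4918, -1.6823)
step 13: x0=(-1.4333, -1.6489, 1.8695) x1=(-0.8471, 0.9250, -0.6195) x2=(0.2825, -2.1155, -1.6797) x3=(0.2450, -1.4863, -1.6834)
step 14: x0=(-1.4429, -1.6450, 1.8759) x1=(-0.8430, 0.9201, -0.6287) x2=(0.2820, -2.1307, -1.6783) x3=(0.2400, -1.4805, -1.6845)
step 15: x0=(-1.4525, -1.6412, 1.8822) x1=(-0.8390, 0.9152, -0.6378) x2=(0.2816, -2.1462, -1.6769) x3=(0.2350, -1.4744, -1.6856)
step 16: x0=(-1.4621, -1.6374, 1.8886) x1=(-0.8349, 0.9103, -0.6470) x2=(0.2812, -2.1621, -1.6754) x3=(0.2299, -1.4679, -1.6867)
step 17: x0=(-1.4717, -1.6335, 1.8951) x1=(-0.8309, 0.9054, -0.6562) x2=(0.2809, -2.1782, -1.6740) x3=(0.2249, -1.4612, -1.6878)
step 18: x0=(-1.4813, -1.6297, 1.9016) x1=(-0.8269, 0.9006, -0.6654) x2=(0.2806, -2.1946, -1.6726) x3=(0.2198, -1.4543, -1.6890)
step 19: x0=(-1.4909, -1.6259, 1.9081) x1=(-0.8228, 0.8958, -0.6746) x2=(0.2803, -2.2113, -1.6712) x3=(0.2147, -1.4471, -1.6901)
step 20: x0=(-1.5006, -1.6221, 1.9146) x1=(-0.8188, 0.8910, -0.6837) x2=(0.2800, -2.2282, -1.6699) x3=(0.2097, -1.4396, -1.6913)
step 21: x0=(-1.5102, -1.6183, 1.9212) x1=(-0.8148, 0.8862, -0.6929) x2=(0.2797, -2.2453, -1.6685) x3=(0.2046, -1.4320, -1.6926)
step 22: x0=(-1.5199, -1.6145, 1.9278) x1=(-0.8108, 0.8814, -0.7021) x2=(0.2795, -2.2626, -1.6671) x3=(0.1995, -1.4242, -1.6938)
step 23: x0=(-1.5296, -1.6107, 1.9344) x1=(-0.8068, 0.8767, -0.7112) x2=(0.2793, -2.2802, -1.6657) x3=(0.1944, -1.4161, -1.6951)
step 24: x0=(-1.5393, -1.6069, 1.9411) x1=(-0.8028, 0.8719, -0.7204) x2=(0.2792, -2.2979, -1.6643) x3=(0.1892, -1.4079, -1.6964)
step 25: x0=(-1.5490, -1.6032, 1.9478) x1=(-0.7988, 0.8672, -0.7296) x2=(0.2790, -2.3159, -1.6630) x3=(0.1841, -1.3996, -1.6977)
step 26: x0=(-1.5588, -1.5994, 1.9545) x1=(-0.7948, 0.8625, -0.7387) x2=(0.2789, -2.3340, -1.6616) x3=(0.1790, -1.3911, -1.6990)
step 27: x0=(-1.5685, -1.5957, 1.9612) x1=(-0.7908, 0.8578, -0.7479) x2=(0.2788, -2.3522, -1.6603) x3=(0.1739, -1.3824, -1.7003)
step 28: x0=(-1.5783, -1.5919, 1.9680) x1=(-0.7868, 0.8531, -0.7571) x2=(0.2787, -2.3706, -1.6589) x3=(0.1687, -1.3736, -1.7017)
step 29: x0=(-1.5880, -1.5882, 1.9748) x1=(-0.7828, 0.8484, -0.7662) x2=(0.2787, -2.3892, -1.6576) x3=(0.1636, -1.3647, -1.7031)
step 30: x0=(-1.5978, -1.5845, 1.9817) x1=(-0.7789, 0.8438, -0.7754) x2=(0.2787, -2.4079, -1.6562) x3=(0.1584, -1.3557, -1.7045)
step 31: x0=(-1.6076, -1.5807, 1.9886) x1=(-0.7749, 0.8391, -0.7845) x2=(0.2787, -2.4267, -1.6549) x3=(0.1533, -1.3466, -1.7060)
step 32: x0=(-1.6174, -1.5770, 1.9955) x1=(-0.7709, 0.8345, -0.7937) x2=(0.2787, -2.4456, -1.6535) x3=(0.1481, -1.3373, -1.7074)
step 33: x0=(-1.6272, -1.5733, 2.0024) x1=(-0.7669, 0.8299, -0.8029) x2=(0.2787, -2.4647, -1.6522) x3=(0.1430, -1.3280, -1.7089)
step 34: x0=(-1.6371, -1.5696, 2.0094) x1=(-0.7630, 0.8253, -0.8120) x2=(0.2787, -2.4839, -1.6509) x3=(0.1378, -1.3186, -1.7104)
step 35: x0=(-1.6469, -1.5659, 2.0164) x1=(-0.7590, 0.8208, -0.8212) x2=(0.2788, -2.5032, -1.6495) x3=(0.1327, -1.3091, -1.7119)
step 36: x0=(-1.6568, -1.5623, 2.0234) x1=(-0.7551, 0.8162, -0.8303) x2=(0.2789, -2.5226, -1.6482) x3=(0.1275, -1.2995, -1.7135)
step 37: x0=(-1.6667, -1.5586, 2.0304) x1=(-0.7511, 0.8117, -0.8395) x2=(0.2790, -2.5421, -1.6469) x3=(0.1224, -1.2899, -1.7150)

(0.2790, -2.5421, -1.6469)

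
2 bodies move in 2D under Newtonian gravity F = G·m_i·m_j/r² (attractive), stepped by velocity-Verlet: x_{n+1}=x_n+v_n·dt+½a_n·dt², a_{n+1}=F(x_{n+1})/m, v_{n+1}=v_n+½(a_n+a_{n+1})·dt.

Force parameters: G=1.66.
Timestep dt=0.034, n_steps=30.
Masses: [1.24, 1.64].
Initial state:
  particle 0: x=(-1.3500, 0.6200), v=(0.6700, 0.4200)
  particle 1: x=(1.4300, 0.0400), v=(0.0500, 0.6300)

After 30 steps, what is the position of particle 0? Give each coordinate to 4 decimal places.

(-0.4491, 1.0059)

step 0: x0=(-1.3500, 0.6200) x1=(1.4300, 0.0400)
step 1: x0=(-1.3270, 0.6342) x1=(1.4316, 0.0615)
step 2: x0=(-1.3037, 0.6484) x1=(1.4328, 0.0830)
step 3: x0=(-1.2799, 0.6625) x1=(1.4338, 0.1045)
step 4: x0=(-1.2558, 0.6765) x1=(1.4344, 0.1262)
step 5: x0=(-1.2312, 0.6904) x1=(1.4348, 0.1479)
step 6: x0=(-1.2062, 0.7042) x1=(1.4348, 0.1696)
step 7: x0=(-1.1808, 0.7180) x1=(1.4345, 0.1915)
step 8: x0=(-1.1550, 0.7316) x1=(1.4339, 0.2134)
step 9: x0=(-1.1287, 0.7452) x1=(1.4330, 0.2353)
step 10: x0=(-1.1020, 0.7586) x1=(1.4317, 0.2573)
step 11: x0=(-1.0748, 0.7720) x1=(1.4301, 0.2794)
step 12: x0=(-1.0471, 0.7853) x1=(1.4281, 0.3016)
step 13: x0=(-1.0189, 0.7985) x1=(1.4257, 0.3238)
step 14: x0=(-0.9903, 0.8116) x1=(1.4229, 0.3462)
step 15: x0=(-0.9611, 0.8246) x1=(1.4198, 0.3685)
step 16: x0=(-0.9314, 0.8375) x1=(1.4163, 0.3910)
step 17: x0=(-0.9012, 0.8503) x1=(1.4124, 0.4136)
step 18: x0=(-0.8704, 0.8630) x1=(1.4080, 0.4362)
step 19: x0=(-0.8390, 0.8756) x1=(1.4032, 0.4589)
step 20: x0=(-0.8071, 0.8881) x1=(1.3980, 0.4817)
step 21: x0=(-0.7745, 0.9004) x1=(1.3923, 0.5045)
step 22: x0=(-0.7413, 0.9127) x1=(1.3861, 0.5275)
step 23: x0=(-0.7074, 0.9248) x1=(1.3794, 0.5505)
step 24: x0=(-0.6728, 0.9368) x1=(1.3722, 0.5737)
step 25: x0=(-0.6375, 0.9487) x1=(1.3644, 0.5969)
step 26: x0=(-0.6015, 0.9604) x1=(1.3561, 0.6203)
step 27: x0=(-0.5647, 0.9720) x1=(1.3472, 0.6437)
step 28: x0=(-0.5270, 0.9835) x1=(1.3376, 0.6673)
step 29: x0=(-0.4885, 0.9948) x1=(1.3274, 0.6909)
step 30: x0=(-0.4491, 1.0059) x1=(1.3165, 0.7147)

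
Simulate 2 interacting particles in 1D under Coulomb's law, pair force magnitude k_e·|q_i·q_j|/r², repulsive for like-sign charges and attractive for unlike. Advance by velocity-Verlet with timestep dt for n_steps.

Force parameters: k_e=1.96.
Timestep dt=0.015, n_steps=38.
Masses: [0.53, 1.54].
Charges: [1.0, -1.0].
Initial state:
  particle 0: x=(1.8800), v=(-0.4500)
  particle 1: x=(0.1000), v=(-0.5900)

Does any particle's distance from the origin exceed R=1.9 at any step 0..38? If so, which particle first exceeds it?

step 0: x0=(1.8800) x1=(0.1000)
step 1: x0=(1.8731) x1=(0.0912)
step 2: x0=(1.8660) x1=(0.0825)
step 3: x0=(1.8586) x1=(0.0739)
step 4: x0=(1.8509) x1=(0.0653)
step 5: x0=(1.8430) x1=(0.0569)
step 6: x0=(1.8348) x1=(0.0485)
step 7: x0=(1.8263) x1=(0.0403)
step 8: x0=(1.8176) x1=(0.0321)
step 9: x0=(1.8087) x1=(0.0240)
step 10: x0=(1.7994) x1=(0.0160)
step 11: x0=(1.7899) x1=(0.0081)
step 12: x0=(1.7802) x1=(0.0003)
step 13: x0=(1.7702) x1=(-0.0074)
step 14: x0=(1.7599) x1=(-0.0151)
step 15: x0=(1.7493) x1=(-0.0226)
step 16: x0=(1.7385) x1=(-0.0301)
step 17: x0=(1.7274) x1=(-0.0374)
step 18: x0=(1.7161) x1=(-0.0447)
step 19: x0=(1.7045) x1=(-0.0519)
step 20: x0=(1.6926) x1=(-0.0590)
step 21: x0=(1.6805) x1=(-0.0660)
step 22: x0=(1.6680) x1=(-0.0729)
step 23: x0=(1.6553) x1=(-0.0797)
step 24: x0=(1.6424) x1=(-0.0864)
step 25: x0=(1.6291) x1=(-0.0930)
step 26: x0=(1.6156) x1=(-0.0995)
step 27: x0=(1.6017) x1=(-0.1059)
step 28: x0=(1.5876) x1=(-0.1122)
step 29: x0=(1.5732) x1=(-0.1184)
step 30: x0=(1.5586) x1=(-0.1246)
step 31: x0=(1.5436) x1=(-0.1306)
step 32: x0=(1.5283) x1=(-0.1365)
step 33: x0=(1.5127) x1=(-0.1423)
step 34: x0=(1.4969) x1=(-0.1480)
step 35: x0=(1.4807) x1=(-0.1536)
step 36: x0=(1.4642) x1=(-0.1591)
step 37: x0=(1.4474) x1=(-0.1645)
step 38: x0=(1.4302) x1=(-0.1698)

no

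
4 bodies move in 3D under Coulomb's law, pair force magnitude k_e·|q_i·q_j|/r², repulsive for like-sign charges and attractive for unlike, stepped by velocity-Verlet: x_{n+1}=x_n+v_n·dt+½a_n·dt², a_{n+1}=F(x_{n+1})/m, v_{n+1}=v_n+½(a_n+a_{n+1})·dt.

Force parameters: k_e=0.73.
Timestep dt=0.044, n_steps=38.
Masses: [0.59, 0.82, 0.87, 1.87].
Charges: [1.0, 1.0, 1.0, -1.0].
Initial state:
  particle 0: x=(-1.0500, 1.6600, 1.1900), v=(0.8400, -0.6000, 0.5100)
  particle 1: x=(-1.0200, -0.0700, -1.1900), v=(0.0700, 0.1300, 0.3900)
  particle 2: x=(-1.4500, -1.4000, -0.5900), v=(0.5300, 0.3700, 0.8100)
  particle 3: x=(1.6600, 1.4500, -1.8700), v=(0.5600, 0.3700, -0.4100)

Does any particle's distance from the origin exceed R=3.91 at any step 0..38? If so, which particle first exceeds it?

step 0: x0=(-1.0500, 1.6600, 1.1900) x1=(-1.0200, -0.0700, -1.1900) x2=(-1.4500, -1.4000, -0.5900) x3=(1.6600, 1.4500, -1.8700)
step 1: x0=(-1.0130, 1.6338, 1.2125) x1=(-1.0167, -0.0640, -1.1731) x2=(-1.4268, -1.3841, -0.5543) x3=(1.6846, 1.4663, -1.8880)
step 2: x0=(-0.9759, 1.6078, 1.2353) x1=(-1.0131, -0.0573, -1.1567) x2=(-1.4037, -1.3688, -0.5183) x3=(1.7090, 1.4824, -1.9060)
step 3: x0=(-0.9386, 1.5822, 1.2583) x1=(-1.0092, -0.0501, -1.1408) x2=(-1.3807, -1.3542, -0.4822) x3=(1.7334, 1.4986, -1.9238)
step 4: x0=(-0.9012, 1.5570, 1.2815) x1=(-1.0049, -0.0422, -1.1255) x2=(-1.3579, -1.3403, -0.4458) x3=(1.7576, 1.5147, -1.9417)
step 5: x0=(-0.8637, 1.5321, 1.3050) x1=(-1.0004, -0.0337, -1.1107) x2=(-1.3352, -1.3271, -0.4093) x3=(1.7817, 1.5307, -1.9594)
step 6: x0=(-0.8261, 1.5075, 1.3287) x1=(-0.9955, -0.0245, -1.0965) x2=(-1.3127, -1.3145, -0.3724) x3=(1.8057, 1.5466, -1.9771)
step 7: x0=(-0.7883, 1.4832, 1.3526) x1=(-0.9904, -0.0148, -1.0828) x2=(-1.2902, -1.3027, -0.3354) x3=(1.8296, 1.5625, -1.9947)
step 8: x0=(-0.7504, 1.4593, 1.3768) x1=(-0.9850, -0.0045, -1.0698) x2=(-1.2679, -1.2915, -0.2981) x3=(1.8534, 1.5784, -2.0123)
step 9: x0=(-0.7124, 1.4357, 1.4013) x1=(-0.9793, 0.0064, -1.0573) x2=(-1.2456, -1.2810, -0.2606) x3=(1.8771, 1.5942, -2.0298)
step 10: x0=(-0.6742, 1.4125, 1.4260) x1=(-0.9735, 0.0179, -1.0454) x2=(-1.2235, -1.2711, -0.2228) x3=(1.9007, 1.6099, -2.0472)
step 11: x0=(-0.6359, 1.3896, 1.4510) x1=(-0.9674, 0.0299, -1.0342) x2=(-1.2014, -1.2619, -0.1848) x3=(1.9241, 1.6256, -2.0646)
step 12: x0=(-0.5974, 1.3671, 1.4763) x1=(-0.9611, 0.0425, -1.0235) x2=(-1.1794, -1.2533, -0.1465) x3=(1.9475, 1.6413, -2.0819)
step 13: x0=(-0.5588, 1.3449, 1.5019) x1=(-0.9546, 0.0556, -1.0135) x2=(-1.1575, -1.2454, -0.1080) x3=(1.9708, 1.6568, -2.0992)
step 14: x0=(-0.5200, 1.3231, 1.5278) x1=(-0.9480, 0.0692, -1.0041) x2=(-1.1357, -1.2380, -0.0692) x3=(1.9940, 1.6724, -2.1163)
step 15: x0=(-0.4811, 1.3016, 1.5539) x1=(-0.9411, 0.0834, -0.9953) x2=(-1.1139, -1.2313, -0.0302) x3=(2.0171, 1.6878, -2.1335)
step 16: x0=(-0.4419, 1.2804, 1.5804) x1=(-0.9342, 0.0980, -0.9871) x2=(-1.0922, -1.2252, 0.0090) x3=(2.0401, 1.7033, -2.1505)
step 17: x0=(-0.4026, 1.2596, 1.6071) x1=(-0.9271, 0.1131, -0.9795) x2=(-1.0705, -1.2196, 0.0485) x3=(2.0630, 1.7187, -2.1675)
step 18: x0=(-0.3632, 1.2392, 1.6341) x1=(-0.9199, 0.1286, -0.9725) x2=(-1.0488, -1.2146, 0.0882) x3=(2.0858, 1.7340, -2.1844)
step 19: x0=(-0.3235, 1.2191, 1.6615) x1=(-0.9126, 0.1446, -0.9661) x2=(-1.0272, -1.2101, 0.1281) x3=(2.1085, 1.7493, -2.2012)
step 20: x0=(-0.2837, 1.1993, 1.6891) x1=(-0.9051, 0.1610, -0.9603) x2=(-1.0057, -1.2061, 0.1682) x3=(2.1311, 1.7645, -2.2180)
step 21: x0=(-0.2437, 1.1799, 1.7171) x1=(-0.8976, 0.1778, -0.9551) x2=(-0.9841, -1.2027, 0.2085) x3=(2.1537, 1.7797, -2.2348)
step 22: x0=(-0.2035, 1.1608, 1.7454) x1=(-0.8900, 0.1950, -0.9504) x2=(-0.9626, -1.1997, 0.2490) x3=(2.1762, 1.7948, -2.2514)
step 23: x0=(-0.1631, 1.1421, 1.7739) x1=(-0.8823, 0.2126, -0.9463) x2=(-0.9411, -1.1972, 0.2897) x3=(2.1986, 1.8099, -2.2680)
step 24: x0=(-0.1225, 1.1237, 1.8028) x1=(-0.8745, 0.2305, -0.9427) x2=(-0.9197, -1.1952, 0.3305) x3=(2.2209, 1.8250, -2.2845)
step 25: x0=(-0.0817, 1.1056, 1.8320) x1=(-0.8667, 0.2488, -0.9397) x2=(-0.8983, -1.1937, 0.3715) x3=(2.2431, 1.8400, -2.3010)
step 26: x0=(-0.0407, 1.0879, 1.8615) x1=(-0.8588, 0.2674, -0.9372) x2=(-0.8769, -1.1926, 0.4127) x3=(2.2653, 1.8549, -2.3174)
step 27: x0=(0.0005, 1.0705, 1.8913) x1=(-0.8509, 0.2864, -0.9352) x2=(-0.8555, -1.1919, 0.4540) x3=(2.2873, 1.8698, -2.3338)
step 28: x0=(0.0420, 1.0534, 1.9214) x1=(-0.8429, 0.3056, -0.9337) x2=(-0.8342, -1.1917, 0.4954) x3=(2.3093, 1.8847, -2.3500)
step 29: x0=(0.0836, 1.0366, 1.9518) x1=(-0.8348, 0.3251, -0.9327) x2=(-0.8129, -1.1918, 0.5369) x3=(2.3312, 1.8995, -2.3663)
step 30: x0=(0.1255, 1.0202, 1.9825) x1=(-0.8267, 0.3450, -0.9322) x2=(-0.7916, -1.1924, 0.5786) x3=(2.3531, 1.9143, -2.3824)
step 31: x0=(0.1675, 1.0041, 2.0135) x1=(-0.8186, 0.3651, -0.9321) x2=(-0.7703, -1.1933, 0.6204) x3=(2.3749, 1.9290, -2.3985)
step 32: x0=(0.2098, 0.9882, 2.0448) x1=(-0.8105, 0.3854, -0.9325) x2=(-0.7491, -1.1946, 0.6623) x3=(2.3966, 1.9437, -2.4145)
step 33: x0=(0.2524, 0.9727, 2.0764) x1=(-0.8023, 0.4060, -0.9334) x2=(-0.7279, -1.1963, 0.7042) x3=(2.4182, 1.9584, -2.4305)
step 34: x0=(0.2951, 0.9576, 2.1083) x1=(-0.7941, 0.4269, -0.9346) x2=(-0.7068, -1.1983, 0.7463) x3=(2.4398, 1.9730, -2.4464)
step 35: x0=(0.3381, 0.9427, 2.1405) x1=(-0.7858, 0.4480, -0.9363) x2=(-0.6856, -1.2006, 0.7884) x3=(2.4613, 1.9876, -2.4623)
step 36: x0=(0.3813, 0.9281, 2.1729) x1=(-0.7775, 0.4693, -0.9384) x2=(-0.6646, -1.2033, 0.8306) x3=(2.4827, 2.0021, -2.4781)
step 37: x0=(0.4247, 0.9138, 2.2056) x1=(-0.7692, 0.4909, -0.9409) x2=(-0.6435, -1.2064, 0.8728) x3=(2.5041, 2.0166, -2.4938)
step 38: x0=(0.4684, 0.8998, 2.2386) x1=(-0.7609, 0.5127, -0.9438) x2=(-0.6225, -1.2097, 0.9151) x3=(2.5254, 2.0311, -2.5095)

yes, particle 3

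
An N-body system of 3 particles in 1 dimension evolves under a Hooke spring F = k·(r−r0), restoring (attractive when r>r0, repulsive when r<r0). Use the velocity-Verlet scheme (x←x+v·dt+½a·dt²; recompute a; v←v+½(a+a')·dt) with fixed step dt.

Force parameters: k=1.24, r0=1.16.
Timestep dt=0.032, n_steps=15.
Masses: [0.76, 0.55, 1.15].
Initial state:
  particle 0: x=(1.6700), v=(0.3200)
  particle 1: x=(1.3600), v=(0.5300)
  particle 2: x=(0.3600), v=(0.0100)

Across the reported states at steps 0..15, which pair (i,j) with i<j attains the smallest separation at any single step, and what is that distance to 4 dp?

step 0: x0=(1.6700) x1=(1.3600) x2=(0.3600)
step 1: x0=(1.6808) x1=(1.3762) x2=(0.3603)
step 2: x0=(1.6928) x1=(1.3907) x2=(0.3606)
step 3: x0=(1.7059) x1=(1.4035) x2=(0.3610)
step 4: x0=(1.7202) x1=(1.4147) x2=(0.3615)
step 5: x0=(1.7355) x1=(1.4241) x2=(0.3620)
step 6: x0=(1.7520) x1=(1.4317) x2=(0.3627)
step 7: x0=(1.7694) x1=(1.4377) x2=(0.3636)
step 8: x0=(1.7878) x1=(1.4419) x2=(0.3646)
step 9: x0=(1.8071) x1=(1.4445) x2=(0.3658)
step 10: x0=(1.8273) x1=(1.4453) x2=(0.3672)
step 11: x0=(1.8483) x1=(1.4446) x2=(0.3689)
step 12: x0=(1.8700) x1=(1.4424) x2=(0.3708)
step 13: x0=(1.8924) x1=(1.4386) x2=(0.3730)
step 14: x0=(1.9153) x1=(1.4334) x2=(0.3755)
step 15: x0=(1.9388) x1=(1.4269) x2=(0.3783)

pair (0,1), distance 0.3021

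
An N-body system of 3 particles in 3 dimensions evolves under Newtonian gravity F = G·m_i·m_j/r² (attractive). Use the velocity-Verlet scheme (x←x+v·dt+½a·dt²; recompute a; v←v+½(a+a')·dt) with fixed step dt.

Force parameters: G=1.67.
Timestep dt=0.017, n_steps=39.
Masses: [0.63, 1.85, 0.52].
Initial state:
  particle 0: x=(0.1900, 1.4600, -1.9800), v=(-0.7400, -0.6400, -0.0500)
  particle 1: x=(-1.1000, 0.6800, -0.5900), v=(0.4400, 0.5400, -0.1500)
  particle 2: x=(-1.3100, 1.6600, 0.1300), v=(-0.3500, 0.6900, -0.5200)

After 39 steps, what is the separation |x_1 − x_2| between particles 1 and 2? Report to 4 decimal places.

0.7800

step 0: x0=(0.1900, 1.4600, -1.9800) x1=(-1.1000, 0.6800, -0.5900) x2=(-1.3100, 1.6600, 0.1300)
step 1: x0=(0.1773, 1.4491, -1.9808) x1=(-1.0925, 0.6893, -0.5925) x2=(-1.3159, 1.6715, 0.1210)
step 2: x0=(0.1645, 1.4381, -1.9813) x1=(-1.0850, 0.6987, -0.5950) x2=(-1.3216, 1.6825, 0.1116)
step 3: x0=(0.1516, 1.4270, -1.9817) x1=(-1.0775, 0.7083, -0.5974) x2=(-1.3273, 1.6931, 0.1018)
step 4: x0=(0.1384, 1.4159, -1.9820) x1=(-1.0700, 0.7180, -0.5998) x2=(-1.3327, 1.7032, 0.0916)
step 5: x0=(0.1251, 1.4046, -1.9820) x1=(-1.0624, 0.7279, -0.6022) x2=(-1.3380, 1.7128, 0.0811)
step 6: x0=(0.1116, 1.3933, -1.9818) x1=(-1.0548, 0.7379, -0.6045) x2=(-1.3432, 1.7219, 0.0702)
step 7: x0=(0.0980, 1.3819, -1.9814) x1=(-1.0473, 0.7482, -0.6068) x2=(-1.3482, 1.7305, 0.0590)
step 8: x0=(0.0842, 1.3705, -1.9808) x1=(-1.0397, 0.7585, -0.6091) x2=(-1.3530, 1.7387, 0.0474)
step 9: x0=(0.0702, 1.3589, -1.9800) x1=(-1.0321, 0.7691, -0.6113) x2=(-1.3577, 1.7464, 0.0354)
step 10: x0=(0.0561, 1.3473, -1.9790) x1=(-1.0245, 0.7798, -0.6135) x2=(-1.3621, 1.7535, 0.0231)
step 11: x0=(0.0417, 1.3356, -1.9777) x1=(-1.0169, 0.7907, -0.6157) x2=(-1.3664, 1.7602, 0.0104)
step 12: x0=(0.0272, 1.3238, -1.9762) x1=(-1.0093, 0.8017, -0.6179) x2=(-1.3704, 1.7664, -0.0026)
step 13: x0=(0.0125, 1.3120, -1.9744) x1=(-1.0017, 0.8129, -0.6201) x2=(-1.3742, 1.7721, -0.0161)
step 14: x0=(-0.0024, 1.3001, -1.9724) x1=(-0.9941, 0.8243, -0.6222) x2=(-1.3778, 1.7772, -0.0298)
step 15: x0=(-0.0175, 1.2881, -1.9701) x1=(-0.9865, 0.8359, -0.6243) x2=(-1.3812, 1.7819, -0.0439)
step 16: x0=(-0.0328, 1.2760, -1.9676) x1=(-0.9789, 0.8476, -0.6265) x2=(-1.3843, 1.7860, -0.0584)
step 17: x0=(-0.0483, 1.2639, -1.9648) x1=(-0.9713, 0.8595, -0.6286) x2=(-1.3872, 1.7896, -0.0733)
step 18: x0=(-0.0640, 1.2517, -1.9617) x1=(-0.9637, 0.8716, -0.6307) x2=(-1.3898, 1.7926, -0.0885)
step 19: x0=(-0.0799, 1.2395, -1.9582) x1=(-0.9561, 0.8838, -0.6328) x2=(-1.3921, 1.7951, -0.1040)
step 20: x0=(-0.0960, 1.2271, -1.9545) x1=(-0.9485, 0.8962, -0.6349) x2=(-1.3941, 1.7970, -0.1199)
step 21: x0=(-0.1123, 1.2148, -1.9505) x1=(-0.9409, 0.9088, -0.6370) x2=(-1.3959, 1.7983, -0.1362)
step 22: x0=(-0.1288, 1.2023, -1.9461) x1=(-0.9334, 0.9216, -0.6392) x2=(-1.3973, 1.7991, -0.1529)
step 23: x0=(-0.1455, 1.1898, -1.9414) x1=(-0.9259, 0.9346, -0.6413) x2=(-1.3983, 1.7993, -0.1699)
step 24: x0=(-0.1625, 1.1773, -1.9363) x1=(-0.9184, 0.9478, -0.6435) x2=(-1.3990, 1.7988, -0.1873)
step 25: x0=(-0.1796, 1.1647, -1.9308) x1=(-0.9109, 0.9611, -0.6457) x2=(-1.3993, 1.7978, -0.2051)
step 26: x0=(-0.1970, 1.1521, -1.9250) x1=(-0.9035, 0.9747, -0.6479) x2=(-1.3993, 1.7961, -0.2232)
step 27: x0=(-0.2147, 1.1394, -1.9188) x1=(-0.8961, 0.9884, -0.6501) x2=(-1.3988, 1.7937, -0.2417)
step 28: x0=(-0.2325, 1.1267, -1.9121) x1=(-0.8888, 1.0024, -0.6524) x2=(-1.3978, 1.7907, -0.2606)
step 29: x0=(-0.2506, 1.1140, -1.9050) x1=(-0.8815, 1.0165, -0.6547) x2=(-1.3964, 1.7870, -0.2799)
step 30: x0=(-0.2690, 1.1013, -1.8975) x1=(-0.8742, 1.0309, -0.6571) x2=(-1.3945, 1.7825, -0.2996)
step 31: x0=(-0.2875, 1.0886, -1.8895) x1=(-0.8671, 1.0454, -0.6595) x2=(-1.3921, 1.7774, -0.3197)
step 32: x0=(-0.3063, 1.0758, -1.8810) x1=(-0.8600, 1.0602, -0.6619) x2=(-1.3891, 1.7715, -0.3401)
step 33: x0=(-0.3254, 1.0631, -1.8720) x1=(-0.8530, 1.0752, -0.6645) x2=(-1.3855, 1.7647, -0.3610)
step 34: x0=(-0.3446, 1.0505, -1.8625) x1=(-0.8461, 1.0904, -0.6670) x2=(-1.3813, 1.7572, -0.3822)
step 35: x0=(-0.3642, 1.0378, -1.8525) x1=(-0.8393, 1.1058, -0.6697) x2=(-1.3763, 1.7489, -0.4039)
step 36: x0=(-0.3839, 1.0252, -1.8419) x1=(-0.8327, 1.1215, -0.6724) x2=(-1.3706, 1.7396, -0.4260)
step 37: x0=(-0.4039, 1.0127, -1.8307) x1=(-0.8262, 1.1373, -0.6752) x2=(-1.3641, 1.7295, -0.4485)
step 38: x0=(-0.4242, 1.0003, -1.8189) x1=(-0.8198, 1.1535, -0.6781) x2=(-1.3567, 1.7184, -0.4714)
step 39: x0=(-0.4446, 0.9880, -1.8065) x1=(-0.8137, 1.1698, -0.6811) x2=(-1.3484, 1.7063, -0.4948)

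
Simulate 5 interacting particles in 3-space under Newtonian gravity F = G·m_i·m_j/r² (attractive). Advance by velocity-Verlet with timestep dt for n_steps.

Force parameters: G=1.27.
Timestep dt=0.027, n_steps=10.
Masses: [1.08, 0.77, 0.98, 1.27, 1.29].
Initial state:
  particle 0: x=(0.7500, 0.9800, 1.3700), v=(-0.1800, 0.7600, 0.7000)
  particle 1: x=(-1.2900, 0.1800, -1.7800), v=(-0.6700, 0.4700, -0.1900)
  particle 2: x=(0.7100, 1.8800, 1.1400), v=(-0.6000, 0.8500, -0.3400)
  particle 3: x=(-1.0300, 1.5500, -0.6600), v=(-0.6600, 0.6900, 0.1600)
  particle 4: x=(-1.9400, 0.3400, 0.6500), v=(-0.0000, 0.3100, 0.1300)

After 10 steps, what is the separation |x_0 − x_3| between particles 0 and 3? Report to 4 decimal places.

step 0: x0=(0.7500, 0.9800, 1.3700) x1=(-1.2900, 0.1800, -1.7800) x2=(0.7100, 1.8800, 1.1400) x3=(-1.0300, 1.5500, -0.6600) x4=(-1.9400, 0.3400, 0.6500)
step 1: x0=(0.7450, 1.0010, 1.3887) x1=(-1.3081, 0.1929, -1.7849) x2=(0.6937, 1.9023, 1.1309) x3=(-1.0478, 1.5685, -0.6556) x4=(-1.9398, 0.3485, 0.6534)
step 2: x0=(0.7397, 1.0230, 1.4069) x1=(-1.3260, 0.2060, -1.7892) x2=(0.6772, 1.9235, 1.1219) x3=(-1.0656, 1.5865, -0.6509) x4=(-1.9393, 0.3572, 0.6565)
step 3: x0=(0.7340, 1.0460, 1.4246) x1=(-1.3439, 0.2196, -1.7931) x2=(0.6605, 1.9434, 1.1130) x3=(-1.0834, 1.6043, -0.6459) x4=(-1.9384, 0.3662, 0.6594)
step 4: x0=(0.7280, 1.0698, 1.4418) x1=(-1.3618, 0.2334, -1.7965) x2=(0.6436, 1.9623, 1.1043) x3=(-1.1011, 1.6217, -0.6407) x4=(-1.9372, 0.3755, 0.6620)
step 5: x0=(0.7217, 1.0946, 1.4584) x1=(-1.3796, 0.2475, -1.7993) x2=(0.6266, 1.9800, 1.0959) x3=(-1.1189, 1.6387, -0.6352) x4=(-1.9356, 0.3850, 0.6644)
step 6: x0=(0.7150, 1.1203, 1.4746) x1=(-1.3973, 0.2620, -1.8017) x2=(0.6094, 1.9966, 1.0876) x3=(-1.1366, 1.6553, -0.6295) x4=(-1.9337, 0.3948, 0.6665)
step 7: x0=(0.7079, 1.1468, 1.4901) x1=(-1.4149, 0.2768, -1.8035) x2=(0.5921, 2.0120, 1.0796) x3=(-1.1542, 1.6716, -0.6235) x4=(-1.9314, 0.4048, 0.6683)
step 8: x0=(0.7005, 1.1742, 1.5050) x1=(-1.4324, 0.2919, -1.8049) x2=(0.5746, 2.0265, 1.0719) x3=(-1.1719, 1.6876, -0.6172) x4=(-1.9288, 0.4151, 0.6699)
step 9: x0=(0.6927, 1.2024, 1.5193) x1=(-1.4499, 0.3073, -1.8058) x2=(0.5570, 2.0398, 1.0644) x3=(-1.1895, 1.7032, -0.6107) x4=(-1.9259, 0.4257, 0.6712)
step 10: x0=(0.6846, 1.2315, 1.5330) x1=(-1.4673, 0.3230, -1.8061) x2=(0.5393, 2.0521, 1.0573) x3=(-1.2070, 1.7184, -0.6040) x4=(-1.9226, 0.4366, 0.6723)

2.8951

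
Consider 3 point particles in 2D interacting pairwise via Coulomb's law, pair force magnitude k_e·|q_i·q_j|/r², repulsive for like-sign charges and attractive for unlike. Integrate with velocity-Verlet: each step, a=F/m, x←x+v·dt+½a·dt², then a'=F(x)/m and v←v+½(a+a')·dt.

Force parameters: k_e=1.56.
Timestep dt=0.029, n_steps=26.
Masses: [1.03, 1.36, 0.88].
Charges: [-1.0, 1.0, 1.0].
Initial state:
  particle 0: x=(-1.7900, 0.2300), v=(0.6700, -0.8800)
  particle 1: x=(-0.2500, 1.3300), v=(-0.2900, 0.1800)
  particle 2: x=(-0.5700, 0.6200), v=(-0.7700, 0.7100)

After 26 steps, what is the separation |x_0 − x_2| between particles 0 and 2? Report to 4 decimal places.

step 0: x0=(-1.7900, 0.2300) x1=(-0.2500, 1.3300) x2=(-0.5700, 0.6200)
step 1: x0=(-1.7701, 0.2047) x1=(-0.2582, 1.3359) x2=(-0.5933, 0.6393)
step 2: x0=(-1.7491, 0.1799) x1=(-0.2659, 1.3430) x2=(-0.6185, 0.6561)
step 3: x0=(-1.7270, 0.1556) x1=(-0.2731, 1.3515) x2=(-0.6458, 0.6702)
step 4: x0=(-1.7039, 0.1320) x1=(-0.2797, 1.3611) x2=(-0.6752, 0.6818)
step 5: x0=(-1.6797, 0.1090) x1=(-0.2858, 1.3720) x2=(-0.7068, 0.6907)
step 6: x0=(-1.6543, 0.0868) x1=(-0.2912, 1.3839) x2=(-0.7406, 0.6970)
step 7: x0=(-1.6278, 0.0654) x1=(-0.2961, 1.3968) x2=(-0.7767, 0.7009)
step 8: x0=(-1.6002, 0.0450) x1=(-0.3004, 1.4107) x2=(-0.8150, 0.7022)
step 9: x0=(-1.5714, 0.0256) x1=(-0.3041, 1.4254) x2=(-0.8555, 0.7010)
step 10: x0=(-1.5413, 0.0073) x1=(-0.3074, 1.4408) x2=(-0.8983, 0.6973)
step 11: x0=(-1.5101, -0.0096) x1=(-0.3101, 1.4568) x2=(-0.9432, 0.6912)
step 12: x0=(-1.4777, -0.0250) x1=(-0.3124, 1.4734) x2=(-0.9902, 0.6824)
step 13: x0=(-1.4440, -0.0388) x1=(-0.3142, 1.4904) x2=(-1.0393, 0.6709)
step 14: x0=(-1.4092, -0.0506) x1=(-0.3157, 1.5079) x2=(-1.0903, 0.6565)
step 15: x0=(-1.3734, -0.0602) x1=(-0.3169, 1.5256) x2=(-1.1430, 0.6391)
step 16: x0=(-1.3366, -0.0672) x1=(-0.3177, 1.5436) x2=(-1.1974, 0.6183)
step 17: x0=(-1.2991, -0.0714) x1=(-0.3183, 1.5619) x2=(-1.2529, 0.5939)
step 18: x0=(-1.2612, -0.0725) x1=(-0.3187, 1.5802) x2=(-1.3093, 0.5655)
step 19: x0=(-1.2234, -0.0701) x1=(-0.3188, 1.5987) x2=(-1.3659, 0.5329)
step 20: x0=(-1.1862, -0.0642) x1=(-0.3188, 1.6173) x2=(-1.4221, 0.4961)
step 21: x0=(-1.1501, -0.0548) x1=(-0.3186, 1.6359) x2=(-1.4772, 0.4552)
step 22: x0=(-1.1158, -0.0422) x1=(-0.3183, 1.6545) x2=(-1.5304, 0.4104)
step 23: x0=(-1.0836, -0.0267) x1=(-0.3179, 1.6731) x2=(-1.5813, 0.3624)
step 24: x0=(-1.0538, -0.0090) x1=(-0.3174, 1.6916) x2=(-1.6296, 0.3117)
step 25: x0=(-1.0263, 0.0105) x1=(-0.3169, 1.7101) x2=(-1.6751, 0.2591)
step 26: x0=(-1.0012, 0.0314) x1=(-0.3162, 1.7285) x2=(-1.7181, 0.2051)

0.7376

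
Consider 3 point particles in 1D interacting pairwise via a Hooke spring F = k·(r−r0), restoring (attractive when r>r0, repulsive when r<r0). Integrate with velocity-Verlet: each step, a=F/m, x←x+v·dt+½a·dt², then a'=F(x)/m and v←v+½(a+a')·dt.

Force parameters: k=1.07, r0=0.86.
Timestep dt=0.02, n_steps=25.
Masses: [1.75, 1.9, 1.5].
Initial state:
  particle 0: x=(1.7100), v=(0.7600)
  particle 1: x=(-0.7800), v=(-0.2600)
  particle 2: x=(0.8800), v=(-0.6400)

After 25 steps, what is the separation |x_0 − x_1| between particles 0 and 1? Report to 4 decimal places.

2.6797

step 0: x0=(1.7100) x1=(-0.7800) x2=(0.8800)
step 1: x0=(1.7250) x1=(-0.7849) x2=(0.8671)
step 2: x0=(1.7396) x1=(-0.7893) x2=(0.8539)
step 3: x0=(1.7538) x1=(-0.7931) x2=(0.8406)
step 4: x0=(1.7676) x1=(-0.7964) x2=(0.8270)
step 5: x0=(1.7809) x1=(-0.7991) x2=(0.8132)
step 6: x0=(1.7938) x1=(-0.8013) x2=(0.7993)
step 7: x0=(1.8062) x1=(-0.8029) x2=(0.7852)
step 8: x0=(1.8181) x1=(-0.8039) x2=(0.7709)
step 9: x0=(1.8296) x1=(-0.8044) x2=(0.7565)
step 10: x0=(1.8406) x1=(-0.8043) x2=(0.7419)
step 11: x0=(1.8511) x1=(-0.8037) x2=(0.7272)
step 12: x0=(1.8611) x1=(-0.8025) x2=(0.7124)
step 13: x0=(1.8706) x1=(-0.8008) x2=(0.6975)
step 14: x0=(1.8795) x1=(-0.7985) x2=(0.6825)
step 15: x0=(1.8880) x1=(-0.7956) x2=(0.6674)
step 16: x0=(1.8959) x1=(-0.7922) x2=(0.6522)
step 17: x0=(1.9032) x1=(-0.7883) x2=(0.6370)
step 18: x0=(1.9100) x1=(-0.7838) x2=(0.6217)
step 19: x0=(1.9163) x1=(-0.7788) x2=(0.6064)
step 20: x0=(1.9220) x1=(-0.7733) x2=(0.5911)
step 21: x0=(1.9271) x1=(-0.7672) x2=(0.5758)
step 22: x0=(1.9317) x1=(-0.7606) x2=(0.5605)
step 23: x0=(1.9357) x1=(-0.7535) x2=(0.5451)
step 24: x0=(1.9391) x1=(-0.7459) x2=(0.5299)
step 25: x0=(1.9419) x1=(-0.7378) x2=(0.5146)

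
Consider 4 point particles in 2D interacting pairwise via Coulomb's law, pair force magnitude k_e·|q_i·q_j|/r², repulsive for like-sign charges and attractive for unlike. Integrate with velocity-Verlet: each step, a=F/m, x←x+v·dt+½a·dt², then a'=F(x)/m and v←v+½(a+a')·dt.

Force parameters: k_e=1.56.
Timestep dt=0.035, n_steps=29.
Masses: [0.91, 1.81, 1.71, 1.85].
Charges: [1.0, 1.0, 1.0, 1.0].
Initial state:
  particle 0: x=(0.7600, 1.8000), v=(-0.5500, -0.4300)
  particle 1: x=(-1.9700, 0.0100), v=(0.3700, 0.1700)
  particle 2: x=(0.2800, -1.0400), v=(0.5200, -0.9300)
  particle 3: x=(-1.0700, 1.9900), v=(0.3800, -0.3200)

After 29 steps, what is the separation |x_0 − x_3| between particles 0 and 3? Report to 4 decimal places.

step 0: x0=(0.7600, 1.8000) x1=(-1.9700, 0.0100) x2=(0.2800, -1.0400) x3=(-1.0700, 1.9900)
step 1: x0=(0.7412, 1.7851) x1=(-1.9572, 0.0159) x2=(0.2983, -1.0727) x3=(-1.0568, 1.9790)
step 2: x0=(0.7232, 1.7705) x1=(-1.9448, 0.0215) x2=(0.3168, -1.1057) x3=(-1.0439, 1.9682)
step 3: x0=(0.7060, 1.7562) x1=(-1.9326, 0.0270) x2=(0.3354, -1.1390) x3=(-1.0313, 1.9578)
step 4: x0=(0.6898, 1.7421) x1=(-1.9208, 0.0323) x2=(0.3542, -1.1726) x3=(-1.0189, 1.9478)
step 5: x0=(0.6745, 1.7283) x1=(-1.9094, 0.0374) x2=(0.3732, -1.2065) x3=(-1.0068, 1.9380)
step 6: x0=(0.6601, 1.7148) x1=(-1.8983, 0.0423) x2=(0.3924, -1.2407) x3=(-0.9950, 1.9286)
step 7: x0=(0.6467, 1.7016) x1=(-1.8875, 0.0469) x2=(0.4117, -1.2752) x3=(-0.9835, 1.9196)
step 8: x0=(0.6342, 1.6886) x1=(-1.8770, 0.0514) x2=(0.4312, -1.3099) x3=(-0.9723, 1.9108)
step 9: x0=(0.6228, 1.6759) x1=(-1.8669, 0.0557) x2=(0.4509, -1.3450) x3=(-0.9615, 1.9025)
step 10: x0=(0.6123, 1.6634) x1=(-1.8571, 0.0597) x2=(0.4707, -1.3803) x3=(-0.9509, 1.8944)
step 11: x0=(0.6030, 1.6512) x1=(-1.8476, 0.0635) x2=(0.4907, -1.4159) x3=(-0.9407, 1.8868)
step 12: x0=(0.5947, 1.6391) x1=(-1.8385, 0.0671) x2=(0.5108, -1.4518) x3=(-0.9308, 1.8795)
step 13: x0=(0.5874, 1.6273) x1=(-1.8297, 0.0705) x2=(0.5311, -1.4880) x3=(-0.9213, 1.8725)
step 14: x0=(0.5813, 1.6157) x1=(-1.8212, 0.0737) x2=(0.5516, -1.5244) x3=(-0.9121, 1.8660)
step 15: x0=(0.5763, 1.6043) x1=(-1.8131, 0.0766) x2=(0.5721, -1.5611) x3=(-0.9033, 1.8598)
step 16: x0=(0.5724, 1.5931) x1=(-1.8053, 0.0793) x2=(0.5928, -1.5981) x3=(-0.8949, 1.8539)
step 17: x0=(0.5697, 1.5821) x1=(-1.7979, 0.0817) x2=(0.6137, -1.6353) x3=(-0.8868, 1.8485)
step 18: x0=(0.5682, 1.5713) x1=(-1.7907, 0.0839) x2=(0.6347, -1.6728) x3=(-0.8791, 1.8434)
step 19: x0=(0.5678, 1.5606) x1=(-1.7839, 0.0859) x2=(0.6558, -1.7105) x3=(-0.8717, 1.8388)
step 20: x0=(0.5686, 1.5500) x1=(-1.7775, 0.0876) x2=(0.6771, -1.7485) x3=(-0.8648, 1.8345)
step 21: x0=(0.5706, 1.5397) x1=(-1.7714, 0.0891) x2=(0.6984, -1.7867) x3=(-0.8582, 1.8306)
step 22: x0=(0.5739, 1.5294) x1=(-1.7656, 0.0903) x2=(0.7200, -1.8251) x3=(-0.8520, 1.8271)
step 23: x0=(0.5783, 1.5193) x1=(-1.7601, 0.0913) x2=(0.7416, -1.8638) x3=(-0.8462, 1.8240)
step 24: x0=(0.5839, 1.5093) x1=(-1.7550, 0.0921) x2=(0.7633, -1.9027) x3=(-0.8407, 1.8213)
step 25: x0=(0.5907, 1.4994) x1=(-1.7502, 0.0925) x2=(0.7852, -1.9418) x3=(-0.8356, 1.8190)
step 26: x0=(0.5986, 1.4897) x1=(-1.7457, 0.0927) x2=(0.8072, -1.9812) x3=(-0.8309, 1.8171)
step 27: x0=(0.6078, 1.4800) x1=(-1.7416, 0.0927) x2=(0.8293, -2.0207) x3=(-0.8266, 1.8156)
step 28: x0=(0.6181, 1.4704) x1=(-1.7378, 0.0924) x2=(0.8515, -2.0605) x3=(-0.8226, 1.8145)
step 29: x0=(0.6297, 1.4609) x1=(-1.7343, 0.0919) x2=(0.8738, -2.1005) x3=(-0.8190, 1.8138)

1.4910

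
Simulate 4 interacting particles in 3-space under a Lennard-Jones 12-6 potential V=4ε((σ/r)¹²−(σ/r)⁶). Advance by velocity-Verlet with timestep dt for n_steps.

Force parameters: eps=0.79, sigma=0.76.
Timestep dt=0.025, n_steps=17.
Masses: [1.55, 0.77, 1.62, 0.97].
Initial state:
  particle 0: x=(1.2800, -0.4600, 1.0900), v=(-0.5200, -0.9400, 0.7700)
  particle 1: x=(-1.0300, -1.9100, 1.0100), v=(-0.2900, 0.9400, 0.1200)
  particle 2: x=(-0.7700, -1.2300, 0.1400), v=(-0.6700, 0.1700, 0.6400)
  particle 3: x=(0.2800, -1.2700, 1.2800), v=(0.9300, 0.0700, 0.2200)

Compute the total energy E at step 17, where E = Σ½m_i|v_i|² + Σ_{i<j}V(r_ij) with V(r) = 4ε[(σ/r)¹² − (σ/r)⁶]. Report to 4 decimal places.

2.4165

step 0: x0=(1.2800, -0.4600, 1.0900) x1=(-1.0300, -1.9100, 1.0100) x2=(-0.7700, -1.2300, 0.1400) x3=(0.2800, -1.2700, 1.2800)
step 1: x0=(1.2669, -0.4836, 1.1093) x1=(-1.0371, -1.8862, 1.0126) x2=(-0.7868, -1.2259, 0.1562) x3=(0.3033, -1.2682, 1.2854)
step 2: x0=(1.2536, -0.5073, 1.1286) x1=(-1.0437, -1.8616, 1.0144) x2=(-0.8036, -1.2221, 0.1729) x3=(0.3267, -1.2661, 1.2907)
step 3: x0=(1.2401, -0.5313, 1.1479) x1=(-1.0499, -1.8362, 1.0152) x2=(-0.8206, -1.2187, 0.1901) x3=(0.3504, -1.2638, 1.2958)
step 4: x0=(1.2262, -0.5555, 1.1673) x1=(-1.0557, -1.8098, 1.0149) x2=(-0.8377, -1.2157, 0.2078) x3=(0.3744, -1.2610, 1.3007)
step 5: x0=(1.2118, -0.5801, 1.1868) x1=(-1.0610, -1.7825, 1.0133) x2=(-0.8549, -1.2131, 0.2262) x3=(0.3990, -1.2578, 1.3055)
step 6: x0=(1.1970, -0.6051, 1.2063) x1=(-1.0658, -1.7541, 1.0103) x2=(-0.8722, -1.2111, 0.2454) x3=(0.4243, -1.2538, 1.3101)
step 7: x0=(1.1814, -0.6307, 1.2259) x1=(-1.0701, -1.7245, 1.0057) x2=(-0.8897, -1.2095, 0.2653) x3=(0.4505, -1.2490, 1.3145)
step 8: x0=(1.1651, -0.6569, 1.2457) x1=(-1.0739, -1.6938, 0.9995) x2=(-0.9074, -1.2086, 0.2860) x3=(0.4778, -1.2432, 1.3187)
step 9: x0=(1.1482, -0.6837, 1.2655) x1=(-1.0774, -1.6623, 0.9924) x2=(-0.9251, -1.2079, 0.3072) x3=(0.5061, -1.2365, 1.3227)
step 10: x0=(1.1313, -0.7104, 1.2852) x1=(-1.0810, -1.6316, 0.9864) x2=(-0.9427, -1.2068, 0.3278) x3=(0.5341, -1.2299, 1.3267)
step 11: x0=(1.1175, -0.7344, 1.3048) x1=(-1.0859, -1.6049, 0.9867) x2=(-0.9597, -1.2039, 0.3455) x3=(0.5570, -1.2277, 1.3310)
step 12: x0=(1.1141, -0.7493, 1.3239) x1=(-1.0936, -1.5872, 1.0013) x2=(-0.9753, -1.1967, 0.3565) x3=(0.5634, -1.2401, 1.3361)
step 13: x0=(1.1235, -0.7528, 1.3426) x1=(-1.1041, -1.5790, 1.0317) x2=(-0.9895, -1.1849, 0.3599) x3=(0.5491, -1.2707, 1.3416)
step 14: x0=(1.1382, -0.7515, 1.3614) x1=(-1.1159, -1.5757, 1.0705) x2=(-1.0030, -1.1708, 0.3593) x3=(0.5263, -1.3090, 1.3471)
step 15: x0=(1.1537, -0.7495, 1.3802) x1=(-1.1280, -1.5736, 1.1114) x2=(-1.0163, -1.1562, 0.3578) x3=(0.5021, -1.3485, 1.3524)
step 16: x0=(1.1687, -0.7479, 1.3990) x1=(-1.1399, -1.5710, 1.1516) x2=(-1.0296, -1.1417, 0.3566) x3=(0.4787, -1.3872, 1.3578)
step 17: x0=(1.1829, -0.7470, 1.4178) x1=(-1.1515, -1.5676, 1.1902) x2=(-1.0430, -1.1277, 0.3562) x3=(0.4563, -1.4248, 1.3633)
step 0 velocities: v0=(-0.5200, -0.9400, 0.7700) v1=(-0.2900, 0.9400, 0.1200) v2=(-0.6700, 0.1700, 0.6400) v3=(0.9300, 0.0700, 0.2200)
step 0: KE=2.8961, PE=-0.4848, E=2.4113
step 17 velocities: v0=(0.5558, 0.0226, 0.7486) v1=(-0.4566, 0.1558, 1.5084) v2=(-0.5392, 0.5527, 0.0014) v3=(-0.8754, -1.4848, 0.2187)
step 17: KE=3.5868, PE=-1.1702, E=2.4165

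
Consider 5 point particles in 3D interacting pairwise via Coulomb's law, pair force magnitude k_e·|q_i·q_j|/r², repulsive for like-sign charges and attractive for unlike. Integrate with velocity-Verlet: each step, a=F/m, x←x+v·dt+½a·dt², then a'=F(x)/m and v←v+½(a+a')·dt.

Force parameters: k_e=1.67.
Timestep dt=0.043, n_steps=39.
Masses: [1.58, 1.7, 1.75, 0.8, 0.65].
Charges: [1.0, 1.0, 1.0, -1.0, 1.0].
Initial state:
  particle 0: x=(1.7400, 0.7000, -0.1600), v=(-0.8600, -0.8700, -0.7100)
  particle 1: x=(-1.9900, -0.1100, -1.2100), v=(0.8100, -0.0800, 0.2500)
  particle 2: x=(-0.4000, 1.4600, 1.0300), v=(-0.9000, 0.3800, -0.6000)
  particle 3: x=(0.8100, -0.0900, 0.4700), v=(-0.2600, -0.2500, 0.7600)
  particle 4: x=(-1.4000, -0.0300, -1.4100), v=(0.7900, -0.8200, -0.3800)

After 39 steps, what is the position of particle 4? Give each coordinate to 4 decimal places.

(2.3049, -1.8435, -3.6102)

step 0: x0=(1.7400, 0.7000, -0.1600) x1=(-1.9900, -0.1100, -1.2100) x2=(-0.4000, 1.4600, 1.0300) x3=(0.8100, -0.0900, 0.4700) x4=(-1.4000, -0.0300, -1.4100)
step 1: x0=(1.7029, 0.6623, -0.1903) x1=(-1.9574, -0.1138, -1.1986) x2=(-0.4386, 1.4763, 1.0043) x3=(0.7989, -0.0998, 0.5021) x4=(-1.3604, -0.0647, -1.4284)
step 2: x0=(1.6657, 0.6239, -0.2201) x1=(-1.9289, -0.1180, -1.1856) x2=(-0.4770, 1.4926, 0.9790) x3=(0.7880, -0.1078, 0.5329) x4=(-1.3102, -0.0988, -1.4510)
step 3: x0=(1.6283, 0.5850, -0.2494) x1=(-1.9042, -0.1225, -1.1711) x2=(-0.5153, 1.5088, 0.9540) x3=(0.7772, -0.1140, 0.5622) x4=(-1.2505, -0.1330, -1.4780)
step 4: x0=(1.5908, 0.5455, -0.2781) x1=(-1.8826, -0.1271, -1.1553) x2=(-0.5534, 1.5251, 0.9293) x3=(0.7665, -0.1184, 0.5899) x4=(-1.1827, -0.1678, -1.5091)
step 5: x0=(1.5532, 0.5055, -0.3062) x1=(-1.8638, -0.1316, -1.1382) x2=(-0.5913, 1.5413, 0.9049) x3=(0.7559, -0.1213, 0.6159) x4=(-1.1082, -0.2033, -1.5438)
step 6: x0=(1.5156, 0.4650, -0.3335) x1=(-1.8472, -0.1361, -1.1200) x2=(-0.6291, 1.5576, 0.8809) x3=(0.7453, -0.1225, 0.6400) x4=(-1.0282, -0.2397, -1.5817)
step 7: x0=(1.4780, 0.4240, -0.3601) x1=(-1.8325, -0.1406, -1.1009) x2=(-0.6667, 1.5739, 0.8573) x3=(0.7348, -0.1223, 0.6622) x4=(-0.9438, -0.2772, -1.6224)
step 8: x0=(1.4403, 0.3826, -0.3859) x1=(-1.8192, -0.1449, -1.0810) x2=(-0.7042, 1.5903, 0.8341) x3=(0.7242, -0.1207, 0.6824) x4=(-0.8558, -0.3156, -1.6655)
step 9: x0=(1.4028, 0.3408, -0.4109) x1=(-1.8073, -0.1493, -1.0605) x2=(-0.7415, 1.6068, 0.8112) x3=(0.7136, -0.1179, 0.7004) x4=(-0.7650, -0.3550, -1.7106)
step 10: x0=(1.3653, 0.2986, -0.4349) x1=(-1.7964, -0.1535, -1.0395) x2=(-0.7787, 1.6234, 0.7887) x3=(0.7029, -0.1138, 0.7161) x4=(-0.6719, -0.3953, -1.7576)
step 11: x0=(1.3280, 0.2561, -0.4581) x1=(-1.7864, -0.1578, -1.0180) x2=(-0.8158, 1.6400, 0.7665) x3=(0.6921, -0.1086, 0.7296) x4=(-0.5770, -0.4365, -1.8062)
step 12: x0=(1.2908, 0.2134, -0.4803) x1=(-1.7773, -0.1622, -0.9962) x2=(-0.8527, 1.6568, 0.7448) x3=(0.6812, -0.1024, 0.7408) x4=(-0.4805, -0.4785, -1.8562)
step 13: x0=(1.2539, 0.1704, -0.5015) x1=(-1.7688, -0.1665, -0.9740) x2=(-0.8895, 1.6737, 0.7234) x3=(0.6702, -0.0953, 0.7496) x4=(-0.3829, -0.5214, -1.9075)
step 14: x0=(1.2172, 0.1273, -0.5216) x1=(-1.7609, -0.1710, -0.9516) x2=(-0.9262, 1.6908, 0.7024) x3=(0.6589, -0.0874, 0.7559) x4=(-0.2844, -0.5650, -1.9600)
step 15: x0=(1.1807, 0.0841, -0.5407) x1=(-1.7536, -0.1755, -0.9290) x2=(-0.9628, 1.7080, 0.6817) x3=(0.6475, -0.0788, 0.7598) x4=(-0.1852, -0.6095, -2.0138)
step 16: x0=(1.1446, 0.0407, -0.5586) x1=(-1.7468, -0.1801, -0.9061) x2=(-0.9993, 1.7253, 0.6614) x3=(0.6359, -0.0695, 0.7613) x4=(-0.0855, -0.6546, -2.0687)
step 17: x0=(1.1087, -0.0026, -0.5753) x1=(-1.7404, -0.1848, -0.8831) x2=(-1.0357, 1.7429, 0.6414) x3=(0.6241, -0.0597, 0.7602) x4=(0.0147, -0.7005, -2.1248)
step 18: x0=(1.0732, -0.0459, -0.5909) x1=(-1.7344, -0.1897, -0.8600) x2=(-1.0720, 1.7606, 0.6218) x3=(0.6120, -0.0495, 0.7567) x4=(0.1153, -0.7471, -2.1821)
step 19: x0=(1.0380, -0.0892, -0.6051) x1=(-1.7288, -0.1947, -0.8367) x2=(-1.1082, 1.7785, 0.6025) x3=(0.5996, -0.0390, 0.7507) x4=(0.2161, -0.7945, -2.2405)
step 20: x0=(1.0031, -0.1324, -0.6181) x1=(-1.7236, -0.1998, -0.8133) x2=(-1.1443, 1.7965, 0.5835) x3=(0.5869, -0.0281, 0.7421) x4=(0.3171, -0.8425, -2.3001)
step 21: x0=(0.9685, -0.1754, -0.6298) x1=(-1.7186, -0.2051, -0.7898) x2=(-1.1802, 1.8148, 0.5648) x3=(0.5740, -0.0172, 0.7311) x4=(0.4184, -0.8912, -2.3610)
step 22: x0=(0.9342, -0.2183, -0.6402) x1=(-1.7140, -0.2106, -0.7663) x2=(-1.2161, 1.8333, 0.5465) x3=(0.5607, -0.0061, 0.7176) x4=(0.5200, -0.9406, -2.4230)
step 23: x0=(0.9001, -0.2609, -0.6493) x1=(-1.7097, -0.2162, -0.7426) x2=(-1.2519, 1.8520, 0.5284) x3=(0.5470, 0.0050, 0.7016) x4=(0.6219, -0.9906, -2.4863)
step 24: x0=(0.8663, -0.3033, -0.6570) x1=(-1.7056, -0.2220, -0.7188) x2=(-1.2876, 1.8709, 0.5107) x3=(0.5330, 0.0160, 0.6831) x4=(0.7240, -1.0411, -2.5507)
step 25: x0=(0.8327, -0.3455, -0.6635) x1=(-1.7018, -0.2280, -0.6950) x2=(-1.3233, 1.8900, 0.4931) x3=(0.5186, 0.0268, 0.6621) x4=(0.8266, -1.0922, -2.6161)
step 26: x0=(0.7993, -0.3874, -0.6687) x1=(-1.6982, -0.2342, -0.6710) x2=(-1.3588, 1.9094, 0.4759) x3=(0.5038, 0.0373, 0.6388) x4=(0.9295, -1.1439, -2.6826)
step 27: x0=(0.7661, -0.4289, -0.6726) x1=(-1.6949, -0.2405, -0.6470) x2=(-1.3943, 1.9290, 0.4589) x3=(0.4885, 0.0475, 0.6130) x4=(1.0328, -1.1959, -2.7501)
step 28: x0=(0.7331, -0.4701, -0.6753) x1=(-1.6917, -0.2470, -0.6229) x2=(-1.4296, 1.9488, 0.4422) x3=(0.4728, 0.0572, 0.5847) x4=(1.1366, -1.2484, -2.8185)
step 29: x0=(0.7003, -0.5110, -0.6768) x1=(-1.6887, -0.2537, -0.5987) x2=(-1.4649, 1.9688, 0.4257) x3=(0.4566, 0.0663, 0.5541) x4=(1.2408, -1.3013, -2.8876)
step 30: x0=(0.6676, -0.5515, -0.6771) x1=(-1.6859, -0.2606, -0.5744) x2=(-1.5001, 1.9891, 0.4094) x3=(0.4399, 0.0748, 0.5211) x4=(1.3455, -1.3545, -2.9576)
step 31: x0=(0.6351, -0.5916, -0.6763) x1=(-1.6832, -0.2676, -0.5500) x2=(-1.5353, 2.0097, 0.3933) x3=(0.4226, 0.0826, 0.4858) x4=(1.4506, -1.4080, -3.0281)
step 32: x0=(0.6028, -0.6312, -0.6745) x1=(-1.6807, -0.2747, -0.5255) x2=(-1.5703, 2.0304, 0.3774) x3=(0.4048, 0.0894, 0.4481) x4=(1.5561, -1.4618, -3.0993)
step 33: x0=(0.5707, -0.6703, -0.6715) x1=(-1.6783, -0.2820, -0.5008) x2=(-1.6054, 2.0514, 0.3616) x3=(0.3863, 0.0953, 0.4082) x4=(1.6620, -1.5158, -3.1711)
step 34: x0=(0.5389, -0.7089, -0.6676) x1=(-1.6760, -0.2894, -0.4761) x2=(-1.6403, 2.0727, 0.3461) x3=(0.3672, 0.1001, 0.3660) x4=(1.7683, -1.5700, -3.2433)
step 35: x0=(0.5072, -0.7470, -0.6626) x1=(-1.6738, -0.2970, -0.4512) x2=(-1.6752, 2.0941, 0.3307) x3=(0.3474, 0.1037, 0.3216) x4=(1.8749, -1.6244, -3.3159)
step 36: x0=(0.4758, -0.7844, -0.6567) x1=(-1.6717, -0.3047, -0.4262) x2=(-1.7100, 2.1159, 0.3154) x3=(0.3268, 0.1059, 0.2750) x4=(1.9820, -1.6790, -3.3890)
step 37: x0=(0.4447, -0.8212, -0.6499) x1=(-1.6696, -0.3124, -0.4011) x2=(-1.7448, 2.1378, 0.3003) x3=(0.3055, 0.1066, 0.2264) x4=(2.0893, -1.7337, -3.4624)
step 38: x0=(0.4138, -0.8573, -0.6423) x1=(-1.6675, -0.3203, -0.3758) x2=(-1.7795, 2.1600, 0.2853) x3=(0.2834, 0.1057, 0.1758) x4=(2.1970, -1.7885, -3.5362)
step 39: x0=(0.3831, -0.8926, -0.6337) x1=(-1.6655, -0.3282, -0.3505) x2=(-1.8142, 2.1824, 0.2704) x3=(0.2604, 0.1031, 0.1233) x4=(2.3049, -1.8435, -3.6102)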